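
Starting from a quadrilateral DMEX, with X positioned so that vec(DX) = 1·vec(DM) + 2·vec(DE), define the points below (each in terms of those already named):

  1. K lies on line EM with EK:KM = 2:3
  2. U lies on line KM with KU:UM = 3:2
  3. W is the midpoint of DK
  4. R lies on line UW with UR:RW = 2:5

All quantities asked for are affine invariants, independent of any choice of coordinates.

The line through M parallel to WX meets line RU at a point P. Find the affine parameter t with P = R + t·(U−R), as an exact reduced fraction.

Work in coordinates with D = (0, 0), M = (1, 0), E = (0, 1), X = (1, 2).
1. K lies on line EM with EK:KM = 2:3 ⇒ K = (2/5, 3/5)
2. U lies on line KM with KU:UM = 3:2 ⇒ U = (19/25, 6/25)
3. W is the midpoint of DK ⇒ W = (1/5, 3/10)
4. R lies on line UW with UR:RW = 2:5 ⇒ R = (3/5, 9/35)
through M parallel to WX: direction (4/5, 17/10); meets RU at P = (137/125, 51/250)
P = R + t·(U−R) with t = 31/10

t = 31/10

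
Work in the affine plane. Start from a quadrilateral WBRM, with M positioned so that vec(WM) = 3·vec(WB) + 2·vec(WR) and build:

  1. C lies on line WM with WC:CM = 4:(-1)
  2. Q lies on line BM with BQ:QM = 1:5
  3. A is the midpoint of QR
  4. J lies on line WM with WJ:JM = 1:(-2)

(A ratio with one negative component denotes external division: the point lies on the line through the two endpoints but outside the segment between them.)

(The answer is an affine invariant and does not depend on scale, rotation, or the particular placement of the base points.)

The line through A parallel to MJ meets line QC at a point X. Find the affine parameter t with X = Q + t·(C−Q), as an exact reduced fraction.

Assign W = (0, 0), B = (1, 0), R = (0, 1), M = (3, 2) — the answer is frame-independent, so this choice is without loss of generality.
1. C lies on line WM with WC:CM = 4:(-1) ⇒ C = (4, 8/3)
2. Q lies on line BM with BQ:QM = 1:5 ⇒ Q = (4/3, 1/3)
3. A is the midpoint of QR ⇒ A = (2/3, 2/3)
4. J lies on line WM with WJ:JM = 1:(-2) ⇒ J = (-3, -2)
through A parallel to MJ: direction (-6, -4); meets QC at X = (76/15, 18/5)
X = Q + t·(C−Q) with t = 7/5

t = 7/5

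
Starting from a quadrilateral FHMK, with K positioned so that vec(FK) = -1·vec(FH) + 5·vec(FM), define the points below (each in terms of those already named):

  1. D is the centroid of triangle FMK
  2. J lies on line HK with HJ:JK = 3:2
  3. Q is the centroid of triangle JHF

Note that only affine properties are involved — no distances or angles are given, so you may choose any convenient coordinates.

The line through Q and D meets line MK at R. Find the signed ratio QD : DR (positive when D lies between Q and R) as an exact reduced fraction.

Choose coordinates F = (0, 0), H = (1, 0), M = (0, 1), K = (-1, 5).
1. D is the centroid of triangle FMK ⇒ D = (-1/3, 2)
2. J lies on line HK with HJ:JK = 3:2 ⇒ J = (-1/5, 3)
3. Q is the centroid of triangle JHF ⇒ Q = (4/15, 1)
line QD meets MK at R = (-4/21, 37/21)
D = Q + t·(R−Q) with t = 21/16, so QD:DR = 21/16:-5/16

QD:DR = -21/5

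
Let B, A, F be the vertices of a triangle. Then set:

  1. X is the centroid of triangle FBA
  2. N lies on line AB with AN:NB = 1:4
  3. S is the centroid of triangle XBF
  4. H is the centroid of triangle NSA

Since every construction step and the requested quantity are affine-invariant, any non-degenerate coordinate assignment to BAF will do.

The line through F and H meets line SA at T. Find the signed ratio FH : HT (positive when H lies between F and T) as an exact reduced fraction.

Choose coordinates B = (0, 0), A = (1, 0), F = (0, 1).
1. X is the centroid of triangle FBA ⇒ X = (1/3, 1/3)
2. N lies on line AB with AN:NB = 1:4 ⇒ N = (4/5, 0)
3. S is the centroid of triangle XBF ⇒ S = (1/9, 4/9)
4. H is the centroid of triangle NSA ⇒ H = (86/135, 4/27)
line FH meets SA at T = (43/72, 29/144)
H = F + t·(T−F) with t = 16/15, so FH:HT = 16/15:-1/15

FH:HT = -16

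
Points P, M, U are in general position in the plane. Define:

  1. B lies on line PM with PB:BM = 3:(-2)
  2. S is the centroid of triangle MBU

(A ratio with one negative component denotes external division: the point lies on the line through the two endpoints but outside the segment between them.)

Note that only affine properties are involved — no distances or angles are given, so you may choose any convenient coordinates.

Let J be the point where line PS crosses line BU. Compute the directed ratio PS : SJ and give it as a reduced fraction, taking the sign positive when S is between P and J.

PS:SJ = 7/2

Assign P = (0, 0), M = (1, 0), U = (0, 1) — the answer is frame-independent, so this choice is without loss of generality.
1. B lies on line PM with PB:BM = 3:(-2) ⇒ B = (3, 0)
2. S is the centroid of triangle MBU ⇒ S = (4/3, 1/3)
line PS meets BU at J = (12/7, 3/7)
S = P + t·(J−P) with t = 7/9, so PS:SJ = 7/9:2/9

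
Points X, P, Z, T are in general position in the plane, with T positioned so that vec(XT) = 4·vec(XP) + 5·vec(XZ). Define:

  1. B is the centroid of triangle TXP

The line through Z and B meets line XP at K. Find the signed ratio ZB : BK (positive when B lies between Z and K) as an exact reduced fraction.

Work in coordinates with X = (0, 0), P = (1, 0), Z = (0, 1), T = (4, 5).
1. B is the centroid of triangle TXP ⇒ B = (5/3, 5/3)
line ZB meets XP at K = (-5/2, 0)
B = Z + t·(K−Z) with t = -2/3, so ZB:BK = -2/3:5/3

ZB:BK = -2/5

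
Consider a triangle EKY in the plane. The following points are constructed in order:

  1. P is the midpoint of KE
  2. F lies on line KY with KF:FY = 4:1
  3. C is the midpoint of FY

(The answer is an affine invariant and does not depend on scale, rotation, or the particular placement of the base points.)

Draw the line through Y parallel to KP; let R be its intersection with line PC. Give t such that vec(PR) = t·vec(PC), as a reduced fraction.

t = 10/9

Work in coordinates with E = (0, 0), K = (1, 0), Y = (0, 1).
1. P is the midpoint of KE ⇒ P = (1/2, 0)
2. F lies on line KY with KF:FY = 4:1 ⇒ F = (1/5, 4/5)
3. C is the midpoint of FY ⇒ C = (1/10, 9/10)
through Y parallel to KP: direction (-1/2, 0); meets PC at R = (1/18, 1)
R = P + t·(C−P) with t = 10/9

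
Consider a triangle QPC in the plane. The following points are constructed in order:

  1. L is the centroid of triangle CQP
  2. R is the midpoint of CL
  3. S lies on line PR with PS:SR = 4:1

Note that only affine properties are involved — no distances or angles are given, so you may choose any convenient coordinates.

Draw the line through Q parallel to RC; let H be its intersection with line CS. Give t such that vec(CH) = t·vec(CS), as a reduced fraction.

t = -5

Choose coordinates Q = (0, 0), P = (1, 0), C = (0, 1).
1. L is the centroid of triangle CQP ⇒ L = (1/3, 1/3)
2. R is the midpoint of CL ⇒ R = (1/6, 2/3)
3. S lies on line PR with PS:SR = 4:1 ⇒ S = (1/3, 8/15)
through Q parallel to RC: direction (-1/6, 1/3); meets CS at H = (-5/3, 10/3)
H = C + t·(S−C) with t = -5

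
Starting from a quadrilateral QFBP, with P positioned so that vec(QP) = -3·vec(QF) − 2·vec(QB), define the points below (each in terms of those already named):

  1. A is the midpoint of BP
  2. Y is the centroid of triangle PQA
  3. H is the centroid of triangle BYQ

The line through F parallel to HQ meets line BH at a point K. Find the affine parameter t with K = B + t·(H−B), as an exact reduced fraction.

t = 8/9

Set Q = (0, 0), F = (1, 0), B = (0, 1), P = (-3, -2); any affine frame gives the same invariant.
1. A is the midpoint of BP ⇒ A = (-3/2, -1/2)
2. Y is the centroid of triangle PQA ⇒ Y = (-3/2, -5/6)
3. H is the centroid of triangle BYQ ⇒ H = (-1/2, 1/18)
through F parallel to HQ: direction (1/2, -1/18); meets BH at K = (-4/9, 13/81)
K = B + t·(H−B) with t = 8/9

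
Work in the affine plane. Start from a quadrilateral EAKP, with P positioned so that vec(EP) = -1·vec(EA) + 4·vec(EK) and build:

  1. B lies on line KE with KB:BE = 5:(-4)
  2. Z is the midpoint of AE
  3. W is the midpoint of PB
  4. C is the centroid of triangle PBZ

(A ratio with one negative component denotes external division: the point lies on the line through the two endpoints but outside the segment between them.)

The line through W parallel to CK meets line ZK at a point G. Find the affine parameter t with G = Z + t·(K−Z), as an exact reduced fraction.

t = 3/2

Work in coordinates with E = (0, 0), A = (1, 0), K = (0, 1), P = (-1, 4).
1. B lies on line KE with KB:BE = 5:(-4) ⇒ B = (0, -4)
2. Z is the midpoint of AE ⇒ Z = (1/2, 0)
3. W is the midpoint of PB ⇒ W = (-1/2, 0)
4. C is the centroid of triangle PBZ ⇒ C = (-1/6, 0)
through W parallel to CK: direction (1/6, 1); meets ZK at G = (-1/4, 3/2)
G = Z + t·(K−Z) with t = 3/2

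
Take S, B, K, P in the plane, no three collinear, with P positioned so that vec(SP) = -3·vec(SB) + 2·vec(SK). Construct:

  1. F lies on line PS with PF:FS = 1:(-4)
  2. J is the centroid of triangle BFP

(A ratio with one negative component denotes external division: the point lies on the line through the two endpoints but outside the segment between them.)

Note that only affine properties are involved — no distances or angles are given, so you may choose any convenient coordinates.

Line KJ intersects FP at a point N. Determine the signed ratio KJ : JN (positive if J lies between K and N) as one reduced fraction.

Set S = (0, 0), B = (1, 0), K = (0, 1), P = (-3, 2); any affine frame gives the same invariant.
1. F lies on line PS with PF:FS = 1:(-4) ⇒ F = (-4, 8/3)
2. J is the centroid of triangle BFP ⇒ J = (-2, 14/9)
line KJ meets FP at N = (-18/7, 12/7)
J = K + t·(N−K) with t = 7/9, so KJ:JN = 7/9:2/9

KJ:JN = 7/2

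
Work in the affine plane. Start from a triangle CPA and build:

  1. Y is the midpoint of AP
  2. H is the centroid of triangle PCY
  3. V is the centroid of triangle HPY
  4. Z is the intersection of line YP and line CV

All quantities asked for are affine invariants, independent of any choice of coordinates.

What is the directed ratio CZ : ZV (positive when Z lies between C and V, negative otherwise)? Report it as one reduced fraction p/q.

CZ:ZV = -9

Assign C = (0, 0), P = (1, 0), A = (0, 1) — the answer is frame-independent, so this choice is without loss of generality.
1. Y is the midpoint of AP ⇒ Y = (1/2, 1/2)
2. H is the centroid of triangle PCY ⇒ H = (1/2, 1/6)
3. V is the centroid of triangle HPY ⇒ V = (2/3, 2/9)
4. Z is the intersection of line YP and line CV ⇒ Z = (3/4, 1/4)
Z = C + t·(V−C) with t = 9/8, so CZ:ZV = t:(1−t) = 9/8:-1/8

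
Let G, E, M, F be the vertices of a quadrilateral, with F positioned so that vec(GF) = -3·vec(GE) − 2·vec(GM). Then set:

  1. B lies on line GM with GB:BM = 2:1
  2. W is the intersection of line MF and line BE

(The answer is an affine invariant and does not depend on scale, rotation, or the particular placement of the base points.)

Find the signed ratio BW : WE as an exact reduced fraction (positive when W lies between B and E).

BW:WE = -1/6

Work in coordinates with G = (0, 0), E = (1, 0), M = (0, 1), F = (-3, -2).
1. B lies on line GM with GB:BM = 2:1 ⇒ B = (0, 2/3)
2. W is the intersection of line MF and line BE ⇒ W = (-1/5, 4/5)
W = B + t·(E−B) with t = -1/5, so BW:WE = t:(1−t) = -1/5:6/5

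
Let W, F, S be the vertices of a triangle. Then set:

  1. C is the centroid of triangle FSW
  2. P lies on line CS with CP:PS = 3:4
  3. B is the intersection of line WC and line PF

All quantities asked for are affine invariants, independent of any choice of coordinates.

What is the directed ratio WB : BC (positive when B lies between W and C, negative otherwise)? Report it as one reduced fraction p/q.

WB:BC = -13/3

Choose coordinates W = (0, 0), F = (1, 0), S = (0, 1).
1. C is the centroid of triangle FSW ⇒ C = (1/3, 1/3)
2. P lies on line CS with CP:PS = 3:4 ⇒ P = (4/21, 13/21)
3. B is the intersection of line WC and line PF ⇒ B = (13/30, 13/30)
B = W + t·(C−W) with t = 13/10, so WB:BC = t:(1−t) = 13/10:-3/10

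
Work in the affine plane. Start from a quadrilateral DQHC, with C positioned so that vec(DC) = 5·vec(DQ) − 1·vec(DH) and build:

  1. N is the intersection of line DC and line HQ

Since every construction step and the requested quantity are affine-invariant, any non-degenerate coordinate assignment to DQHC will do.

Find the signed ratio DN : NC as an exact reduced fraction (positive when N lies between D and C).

Set D = (0, 0), Q = (1, 0), H = (0, 1), C = (5, -1); any affine frame gives the same invariant.
1. N is the intersection of line DC and line HQ ⇒ N = (5/4, -1/4)
N = D + t·(C−D) with t = 1/4, so DN:NC = t:(1−t) = 1/4:3/4

DN:NC = 1/3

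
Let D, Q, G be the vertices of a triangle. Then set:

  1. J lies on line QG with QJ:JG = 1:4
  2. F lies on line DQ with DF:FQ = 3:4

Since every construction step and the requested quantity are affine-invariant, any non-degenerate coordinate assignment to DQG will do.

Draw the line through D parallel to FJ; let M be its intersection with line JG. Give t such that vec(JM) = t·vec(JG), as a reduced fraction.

Choose coordinates D = (0, 0), Q = (1, 0), G = (0, 1).
1. J lies on line QG with QJ:JG = 1:4 ⇒ J = (4/5, 1/5)
2. F lies on line DQ with DF:FQ = 3:4 ⇒ F = (3/7, 0)
through D parallel to FJ: direction (13/35, 1/5); meets JG at M = (13/20, 7/20)
M = J + t·(G−J) with t = 3/16

t = 3/16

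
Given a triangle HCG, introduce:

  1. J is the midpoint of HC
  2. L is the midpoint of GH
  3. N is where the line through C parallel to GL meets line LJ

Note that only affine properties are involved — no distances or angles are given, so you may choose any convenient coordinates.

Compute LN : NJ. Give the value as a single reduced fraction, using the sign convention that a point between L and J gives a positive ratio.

LN:NJ = -2

Set H = (0, 0), C = (1, 0), G = (0, 1); any affine frame gives the same invariant.
1. J is the midpoint of HC ⇒ J = (1/2, 0)
2. L is the midpoint of GH ⇒ L = (0, 1/2)
3. N is where the line through C parallel to GL meets line LJ ⇒ N = (1, -1/2)
N = L + t·(J−L) with t = 2, so LN:NJ = t:(1−t) = 2:-1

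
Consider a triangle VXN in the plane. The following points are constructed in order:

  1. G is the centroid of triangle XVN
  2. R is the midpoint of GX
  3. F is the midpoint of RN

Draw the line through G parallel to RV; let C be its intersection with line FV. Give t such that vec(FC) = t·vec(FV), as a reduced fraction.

t = 1/2

Choose coordinates V = (0, 0), X = (1, 0), N = (0, 1).
1. G is the centroid of triangle XVN ⇒ G = (1/3, 1/3)
2. R is the midpoint of GX ⇒ R = (2/3, 1/6)
3. F is the midpoint of RN ⇒ F = (1/3, 7/12)
through G parallel to RV: direction (-2/3, -1/6); meets FV at C = (1/6, 7/24)
C = F + t·(V−F) with t = 1/2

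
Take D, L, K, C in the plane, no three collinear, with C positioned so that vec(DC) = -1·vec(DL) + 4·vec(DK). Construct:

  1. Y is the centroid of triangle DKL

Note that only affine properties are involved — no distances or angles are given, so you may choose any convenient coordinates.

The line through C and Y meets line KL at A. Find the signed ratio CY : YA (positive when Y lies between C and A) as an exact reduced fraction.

Choose coordinates D = (0, 0), L = (1, 0), K = (0, 1), C = (-1, 4).
1. Y is the centroid of triangle DKL ⇒ Y = (1/3, 1/3)
line CY meets KL at A = (1/7, 6/7)
Y = C + t·(A−C) with t = 7/6, so CY:YA = 7/6:-1/6

CY:YA = -7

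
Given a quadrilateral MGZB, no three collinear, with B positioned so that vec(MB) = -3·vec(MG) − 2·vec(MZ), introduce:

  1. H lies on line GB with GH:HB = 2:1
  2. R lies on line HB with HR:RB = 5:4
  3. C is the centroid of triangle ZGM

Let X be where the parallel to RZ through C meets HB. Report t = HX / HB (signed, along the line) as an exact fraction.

t = -113/162

Work in coordinates with M = (0, 0), G = (1, 0), Z = (0, 1), B = (-3, -2).
1. H lies on line GB with GH:HB = 2:1 ⇒ H = (-5/3, -4/3)
2. R lies on line HB with HR:RB = 5:4 ⇒ R = (-65/27, -46/27)
3. C is the centroid of triangle ZGM ⇒ C = (1/3, 1/3)
through C parallel to RZ: direction (65/27, 73/27); meets HB at X = (-179/243, -211/243)
X = H + t·(B−H) with t = -113/162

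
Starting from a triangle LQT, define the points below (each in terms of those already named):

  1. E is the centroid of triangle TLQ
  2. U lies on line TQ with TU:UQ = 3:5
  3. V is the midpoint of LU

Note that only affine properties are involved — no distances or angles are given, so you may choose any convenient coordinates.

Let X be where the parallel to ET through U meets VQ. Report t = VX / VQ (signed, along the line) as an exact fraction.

t = 11/21

Work in coordinates with L = (0, 0), Q = (1, 0), T = (0, 1).
1. E is the centroid of triangle TLQ ⇒ E = (1/3, 1/3)
2. U lies on line TQ with TU:UQ = 3:5 ⇒ U = (3/8, 5/8)
3. V is the midpoint of LU ⇒ V = (3/16, 5/16)
through U parallel to ET: direction (-1/3, 2/3); meets VQ at X = (103/168, 25/168)
X = V + t·(Q−V) with t = 11/21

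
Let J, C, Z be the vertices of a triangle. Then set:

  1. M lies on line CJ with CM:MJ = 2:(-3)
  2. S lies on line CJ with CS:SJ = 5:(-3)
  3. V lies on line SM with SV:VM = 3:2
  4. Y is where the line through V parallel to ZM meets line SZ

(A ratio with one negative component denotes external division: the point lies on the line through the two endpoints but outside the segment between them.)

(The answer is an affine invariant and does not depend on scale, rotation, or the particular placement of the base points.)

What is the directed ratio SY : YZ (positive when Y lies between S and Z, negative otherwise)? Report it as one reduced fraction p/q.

Assign J = (0, 0), C = (1, 0), Z = (0, 1) — the answer is frame-independent, so this choice is without loss of generality.
1. M lies on line CJ with CM:MJ = 2:(-3) ⇒ M = (3, 0)
2. S lies on line CJ with CS:SJ = 5:(-3) ⇒ S = (-3/2, 0)
3. V lies on line SM with SV:VM = 3:2 ⇒ V = (6/5, 0)
4. Y is where the line through V parallel to ZM meets line SZ ⇒ Y = (-3/5, 3/5)
Y = S + t·(Z−S) with t = 3/5, so SY:YZ = t:(1−t) = 3/5:2/5

SY:YZ = 3/2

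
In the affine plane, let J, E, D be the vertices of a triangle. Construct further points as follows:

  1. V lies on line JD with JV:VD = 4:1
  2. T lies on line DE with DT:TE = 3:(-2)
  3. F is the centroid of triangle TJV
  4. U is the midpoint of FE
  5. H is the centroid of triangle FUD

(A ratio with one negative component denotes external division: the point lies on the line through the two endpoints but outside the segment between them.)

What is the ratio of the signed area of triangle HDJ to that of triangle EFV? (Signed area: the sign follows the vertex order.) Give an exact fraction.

[HDJ]:[EFV] = -5/3

Work in coordinates with J = (0, 0), E = (1, 0), D = (0, 1).
1. V lies on line JD with JV:VD = 4:1 ⇒ V = (0, 4/5)
2. T lies on line DE with DT:TE = 3:(-2) ⇒ T = (3, -2)
3. F is the centroid of triangle TJV ⇒ F = (1, -2/5)
4. U is the midpoint of FE ⇒ U = (1, -1/5)
5. H is the centroid of triangle FUD ⇒ H = (2/3, 2/15)
2·[HDJ] = 2/3, 2·[EFV] = -2/5
[HDJ]:[EFV] = 2/3:-2/5 = -5/3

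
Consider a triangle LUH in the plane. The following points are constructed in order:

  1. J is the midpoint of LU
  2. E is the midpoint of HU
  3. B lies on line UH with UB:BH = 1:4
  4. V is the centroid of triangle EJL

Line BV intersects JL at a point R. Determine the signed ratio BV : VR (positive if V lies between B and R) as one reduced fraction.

BV:VR = 1/5

Choose coordinates L = (0, 0), U = (1, 0), H = (0, 1).
1. J is the midpoint of LU ⇒ J = (1/2, 0)
2. E is the midpoint of HU ⇒ E = (1/2, 1/2)
3. B lies on line UH with UB:BH = 1:4 ⇒ B = (4/5, 1/5)
4. V is the centroid of triangle EJL ⇒ V = (1/3, 1/6)
line BV meets JL at R = (-2, 0)
V = B + t·(R−B) with t = 1/6, so BV:VR = 1/6:5/6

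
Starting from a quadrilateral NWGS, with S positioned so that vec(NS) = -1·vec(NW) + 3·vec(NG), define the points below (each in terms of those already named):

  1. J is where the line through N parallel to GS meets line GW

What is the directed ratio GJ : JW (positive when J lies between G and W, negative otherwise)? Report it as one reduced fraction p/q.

Set N = (0, 0), W = (1, 0), G = (0, 1), S = (-1, 3); any affine frame gives the same invariant.
1. J is where the line through N parallel to GS meets line GW ⇒ J = (-1, 2)
J = G + t·(W−G) with t = -1, so GJ:JW = t:(1−t) = -1:2

GJ:JW = -1/2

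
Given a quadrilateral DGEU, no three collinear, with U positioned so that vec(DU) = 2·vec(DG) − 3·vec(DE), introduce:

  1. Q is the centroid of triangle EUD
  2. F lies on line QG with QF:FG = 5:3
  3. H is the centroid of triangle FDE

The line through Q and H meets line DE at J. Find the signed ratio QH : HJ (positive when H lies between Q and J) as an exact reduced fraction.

QH:HJ = 9/7

Set D = (0, 0), G = (1, 0), E = (0, 1), U = (2, -3); any affine frame gives the same invariant.
1. Q is the centroid of triangle EUD ⇒ Q = (2/3, -2/3)
2. F lies on line QG with QF:FG = 5:3 ⇒ F = (7/8, -1/4)
3. H is the centroid of triangle FDE ⇒ H = (7/24, 1/4)
line QH meets DE at J = (0, 26/27)
H = Q + t·(J−Q) with t = 9/16, so QH:HJ = 9/16:7/16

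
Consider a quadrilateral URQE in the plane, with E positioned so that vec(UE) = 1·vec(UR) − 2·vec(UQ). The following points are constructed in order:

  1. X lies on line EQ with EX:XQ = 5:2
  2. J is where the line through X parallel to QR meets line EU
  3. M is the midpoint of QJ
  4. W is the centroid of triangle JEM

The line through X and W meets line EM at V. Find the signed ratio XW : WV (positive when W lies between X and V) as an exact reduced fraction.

Assign U = (0, 0), R = (1, 0), Q = (0, 1), E = (1, -2) — the answer is frame-independent, so this choice is without loss of generality.
1. X lies on line EQ with EX:XQ = 5:2 ⇒ X = (2/7, 1/7)
2. J is where the line through X parallel to QR meets line EU ⇒ J = (-3/7, 6/7)
3. M is the midpoint of QJ ⇒ M = (-3/14, 13/14)
4. W is the centroid of triangle JEM ⇒ W = (5/42, -1/14)
line XW meets EM at V = (53/308, -1/308)
W = X + t·(V−X) with t = 22/15, so XW:WV = 22/15:-7/15

XW:WV = -22/7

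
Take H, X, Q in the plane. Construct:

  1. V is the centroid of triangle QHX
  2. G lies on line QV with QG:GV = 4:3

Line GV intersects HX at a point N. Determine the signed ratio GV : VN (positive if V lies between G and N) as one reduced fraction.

GV:VN = 6/7

Work in coordinates with H = (0, 0), X = (1, 0), Q = (0, 1).
1. V is the centroid of triangle QHX ⇒ V = (1/3, 1/3)
2. G lies on line QV with QG:GV = 4:3 ⇒ G = (4/21, 13/21)
line GV meets HX at N = (1/2, 0)
V = G + t·(N−G) with t = 6/13, so GV:VN = 6/13:7/13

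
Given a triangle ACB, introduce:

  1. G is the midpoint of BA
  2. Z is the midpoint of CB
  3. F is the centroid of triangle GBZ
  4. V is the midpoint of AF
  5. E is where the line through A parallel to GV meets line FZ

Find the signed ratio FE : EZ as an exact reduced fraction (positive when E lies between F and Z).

FE:EZ = -2/3

Assign A = (0, 0), C = (1, 0), B = (0, 1) — the answer is frame-independent, so this choice is without loss of generality.
1. G is the midpoint of BA ⇒ G = (0, 1/2)
2. Z is the midpoint of CB ⇒ Z = (1/2, 1/2)
3. F is the centroid of triangle GBZ ⇒ F = (1/6, 2/3)
4. V is the midpoint of AF ⇒ V = (1/12, 1/3)
5. E is where the line through A parallel to GV meets line FZ ⇒ E = (-1/2, 1)
E = F + t·(Z−F) with t = -2, so FE:EZ = t:(1−t) = -2:3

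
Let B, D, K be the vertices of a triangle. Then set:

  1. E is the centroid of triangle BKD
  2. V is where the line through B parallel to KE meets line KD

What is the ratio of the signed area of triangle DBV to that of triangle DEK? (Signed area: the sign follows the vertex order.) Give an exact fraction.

Work in coordinates with B = (0, 0), D = (1, 0), K = (0, 1).
1. E is the centroid of triangle BKD ⇒ E = (1/3, 1/3)
2. V is where the line through B parallel to KE meets line KD ⇒ V = (-1, 2)
2·[DBV] = -2, 2·[DEK] = -1/3
[DBV]:[DEK] = -2:-1/3 = 6

[DBV]:[DEK] = 6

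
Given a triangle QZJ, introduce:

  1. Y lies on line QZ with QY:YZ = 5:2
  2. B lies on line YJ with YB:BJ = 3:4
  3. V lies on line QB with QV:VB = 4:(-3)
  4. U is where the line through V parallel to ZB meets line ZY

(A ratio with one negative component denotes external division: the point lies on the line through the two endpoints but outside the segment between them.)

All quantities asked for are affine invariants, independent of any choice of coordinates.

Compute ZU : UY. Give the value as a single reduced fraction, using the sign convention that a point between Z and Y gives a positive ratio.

ZU:UY = -21/23

Assign Q = (0, 0), Z = (1, 0), J = (0, 1) — the answer is frame-independent, so this choice is without loss of generality.
1. Y lies on line QZ with QY:YZ = 5:2 ⇒ Y = (5/7, 0)
2. B lies on line YJ with YB:BJ = 3:4 ⇒ B = (20/49, 3/7)
3. V lies on line QB with QV:VB = 4:(-3) ⇒ V = (80/49, 12/7)
4. U is where the line through V parallel to ZB meets line ZY ⇒ U = (4, 0)
U = Z + t·(Y−Z) with t = -21/2, so ZU:UY = t:(1−t) = -21/2:23/2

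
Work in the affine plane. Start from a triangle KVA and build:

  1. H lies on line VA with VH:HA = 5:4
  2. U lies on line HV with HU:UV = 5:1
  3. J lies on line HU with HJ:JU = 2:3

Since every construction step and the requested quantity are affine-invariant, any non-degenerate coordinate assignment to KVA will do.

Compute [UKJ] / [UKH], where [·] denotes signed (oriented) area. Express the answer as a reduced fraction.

Set K = (0, 0), V = (1, 0), A = (0, 1); any affine frame gives the same invariant.
1. H lies on line VA with VH:HA = 5:4 ⇒ H = (4/9, 5/9)
2. U lies on line HV with HU:UV = 5:1 ⇒ U = (49/54, 5/54)
3. J lies on line HU with HJ:JU = 2:3 ⇒ J = (17/27, 10/27)
2·[UKJ] = -5/18, 2·[UKH] = -25/54
[UKJ]:[UKH] = -5/18:-25/54 = 3/5

[UKJ]:[UKH] = 3/5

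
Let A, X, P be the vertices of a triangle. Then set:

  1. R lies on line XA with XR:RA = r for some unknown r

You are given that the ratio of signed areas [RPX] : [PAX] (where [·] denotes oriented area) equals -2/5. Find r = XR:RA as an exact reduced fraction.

Work in coordinates with A = (0, 0), X = (1, 0), P = (0, 1).
1. With XR:RA = r, write λ = r/(r+1) so R = X + λ·(A−X); R is affine-linear in λ
Every point depending on R is an affine combination of R and λ-independent points, so each such coordinate is linear in λ; the λ² term in each signed area is a multiple of (A−X)×(A−X) = 0, so 2·[RPX] and 2·[PAX] are each linear in λ. Evaluating at λ=0 and λ=1:
  2·[RPX] = −λ,   2·[PAX] = 1
So [RPX]:[PAX] = (−λ) / (1). Setting this equal to -2/5:
  −λ = -2/5·(1)  ⇒  λ = 2/5
Then r = λ/(1−λ) = (2/5)/(3/5) = 2/3. Check: with r = 2/3, R = (3/5, 0) and [RPX]:[PAX] = -2/5 as required.

r = 2/3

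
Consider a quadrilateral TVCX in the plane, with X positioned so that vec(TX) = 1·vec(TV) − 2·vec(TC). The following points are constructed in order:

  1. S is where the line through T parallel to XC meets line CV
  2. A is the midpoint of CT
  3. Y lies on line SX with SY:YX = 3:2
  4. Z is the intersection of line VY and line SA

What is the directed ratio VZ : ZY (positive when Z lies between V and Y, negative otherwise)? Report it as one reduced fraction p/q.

Set T = (0, 0), V = (1, 0), C = (0, 1), X = (1, -2); any affine frame gives the same invariant.
1. S is where the line through T parallel to XC meets line CV ⇒ S = (-1/2, 3/2)
2. A is the midpoint of CT ⇒ A = (0, 1/2)
3. Y lies on line SX with SY:YX = 3:2 ⇒ Y = (2/5, -3/5)
4. Z is the intersection of line VY and line SA ⇒ Z = (1/2, -1/2)
Z = V + t·(Y−V) with t = 5/6, so VZ:ZY = t:(1−t) = 5/6:1/6

VZ:ZY = 5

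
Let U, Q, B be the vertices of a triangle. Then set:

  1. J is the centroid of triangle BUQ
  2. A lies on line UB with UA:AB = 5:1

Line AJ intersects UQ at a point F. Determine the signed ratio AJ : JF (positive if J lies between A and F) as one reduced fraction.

Assign U = (0, 0), Q = (1, 0), B = (0, 1) — the answer is frame-independent, so this choice is without loss of generality.
1. J is the centroid of triangle BUQ ⇒ J = (1/3, 1/3)
2. A lies on line UB with UA:AB = 5:1 ⇒ A = (0, 5/6)
line AJ meets UQ at F = (5/9, 0)
J = A + t·(F−A) with t = 3/5, so AJ:JF = 3/5:2/5

AJ:JF = 3/2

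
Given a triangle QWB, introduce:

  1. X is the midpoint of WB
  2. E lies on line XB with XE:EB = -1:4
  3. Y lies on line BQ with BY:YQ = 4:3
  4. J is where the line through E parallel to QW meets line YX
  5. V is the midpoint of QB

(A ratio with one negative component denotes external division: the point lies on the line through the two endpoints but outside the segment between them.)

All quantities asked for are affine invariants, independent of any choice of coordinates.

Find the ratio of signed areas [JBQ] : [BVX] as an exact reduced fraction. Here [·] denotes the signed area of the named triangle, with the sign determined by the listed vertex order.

[JBQ]:[BVX] = -8/3

Choose coordinates Q = (0, 0), W = (1, 0), B = (0, 1).
1. X is the midpoint of WB ⇒ X = (1/2, 1/2)
2. E lies on line XB with XE:EB = -1:4 ⇒ E = (2/3, 1/3)
3. Y lies on line BQ with BY:YQ = 4:3 ⇒ Y = (0, 3/7)
4. J is where the line through E parallel to QW meets line YX ⇒ J = (-2/3, 1/3)
5. V is the midpoint of QB ⇒ V = (0, 1/2)
2·[JBQ] = -2/3, 2·[BVX] = 1/4
[JBQ]:[BVX] = -2/3:1/4 = -8/3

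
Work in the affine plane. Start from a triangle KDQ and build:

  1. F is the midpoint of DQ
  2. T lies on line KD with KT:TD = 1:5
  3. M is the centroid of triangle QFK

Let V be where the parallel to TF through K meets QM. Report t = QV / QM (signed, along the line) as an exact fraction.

t = 4/3

Set K = (0, 0), D = (1, 0), Q = (0, 1); any affine frame gives the same invariant.
1. F is the midpoint of DQ ⇒ F = (1/2, 1/2)
2. T lies on line KD with KT:TD = 1:5 ⇒ T = (1/6, 0)
3. M is the centroid of triangle QFK ⇒ M = (1/6, 1/2)
through K parallel to TF: direction (1/3, 1/2); meets QM at V = (2/9, 1/3)
V = Q + t·(M−Q) with t = 4/3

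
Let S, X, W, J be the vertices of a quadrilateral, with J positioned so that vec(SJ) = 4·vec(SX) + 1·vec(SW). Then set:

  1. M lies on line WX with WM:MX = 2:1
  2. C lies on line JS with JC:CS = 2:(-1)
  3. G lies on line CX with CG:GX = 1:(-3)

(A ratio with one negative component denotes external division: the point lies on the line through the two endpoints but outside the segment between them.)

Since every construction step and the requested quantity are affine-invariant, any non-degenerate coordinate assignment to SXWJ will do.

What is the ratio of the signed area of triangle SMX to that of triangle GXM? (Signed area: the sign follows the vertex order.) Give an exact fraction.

[SMX]:[GXM] = -1/9

Work in coordinates with S = (0, 0), X = (1, 0), W = (0, 1), J = (4, 1).
1. M lies on line WX with WM:MX = 2:1 ⇒ M = (2/3, 1/3)
2. C lies on line JS with JC:CS = 2:(-1) ⇒ C = (-4, -1)
3. G lies on line CX with CG:GX = 1:(-3) ⇒ G = (-13/2, -3/2)
2·[SMX] = -1/3, 2·[GXM] = 3
[SMX]:[GXM] = -1/3:3 = -1/9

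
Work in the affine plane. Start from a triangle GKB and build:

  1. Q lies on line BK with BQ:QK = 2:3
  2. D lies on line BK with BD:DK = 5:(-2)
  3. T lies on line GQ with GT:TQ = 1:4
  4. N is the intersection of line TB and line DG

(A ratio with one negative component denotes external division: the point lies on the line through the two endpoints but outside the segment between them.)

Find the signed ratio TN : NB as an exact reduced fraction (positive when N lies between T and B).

TN:NB = -19/125

Assign G = (0, 0), K = (1, 0), B = (0, 1) — the answer is frame-independent, so this choice is without loss of generality.
1. Q lies on line BK with BQ:QK = 2:3 ⇒ Q = (2/5, 3/5)
2. D lies on line BK with BD:DK = 5:(-2) ⇒ D = (5/3, -2/3)
3. T lies on line GQ with GT:TQ = 1:4 ⇒ T = (2/25, 3/25)
4. N is the intersection of line TB and line DG ⇒ N = (5/53, -2/53)
N = T + t·(B−T) with t = -19/106, so TN:NB = t:(1−t) = -19/106:125/106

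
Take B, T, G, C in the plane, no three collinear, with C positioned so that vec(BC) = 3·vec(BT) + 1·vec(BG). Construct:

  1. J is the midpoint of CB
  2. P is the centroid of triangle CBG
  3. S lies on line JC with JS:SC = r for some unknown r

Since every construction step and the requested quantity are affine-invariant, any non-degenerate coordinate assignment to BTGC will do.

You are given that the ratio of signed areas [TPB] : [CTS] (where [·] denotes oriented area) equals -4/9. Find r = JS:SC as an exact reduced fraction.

r = -2/3

Assign B = (0, 0), T = (1, 0), G = (0, 1), C = (3, 1) — the answer is frame-independent, so this choice is without loss of generality.
1. J is the midpoint of CB ⇒ J = (3/2, 1/2)
2. P is the centroid of triangle CBG ⇒ P = (1, 2/3)
3. With JS:SC = r, write λ = r/(r+1) so S = J + λ·(C−J); S is affine-linear in λ
Every point depending on S is an affine combination of S and λ-independent points, so each such coordinate is linear in λ; the λ² term in each signed area is a multiple of (C−J)×(C−J) = 0, so 2·[TPB] and 2·[CTS] are each linear in λ. Evaluating at λ=0 and λ=1:
  2·[TPB] = 2/3,   2·[CTS] = 1/2·λ − 1/2
So [TPB]:[CTS] = (2/3) / (1/2·λ − 1/2). Setting this equal to -4/9:
  2/3 = -4/9·(1/2·λ − 1/2)  ⇒  λ = -2
Then r = λ/(1−λ) = (-2)/(3) = -2/3. Check: with r = -2/3, S = (-3/2, -1/2) and [TPB]:[CTS] = -4/9 as required.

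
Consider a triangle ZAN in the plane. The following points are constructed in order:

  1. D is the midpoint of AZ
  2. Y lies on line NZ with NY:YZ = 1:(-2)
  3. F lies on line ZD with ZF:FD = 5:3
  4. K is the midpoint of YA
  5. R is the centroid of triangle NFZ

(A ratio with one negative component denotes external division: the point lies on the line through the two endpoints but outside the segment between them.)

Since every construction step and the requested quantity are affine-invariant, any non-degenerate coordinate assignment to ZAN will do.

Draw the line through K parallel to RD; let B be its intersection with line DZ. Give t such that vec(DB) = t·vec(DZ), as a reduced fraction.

Work in coordinates with Z = (0, 0), A = (1, 0), N = (0, 1).
1. D is the midpoint of AZ ⇒ D = (1/2, 0)
2. Y lies on line NZ with NY:YZ = 1:(-2) ⇒ Y = (0, 2)
3. F lies on line ZD with ZF:FD = 5:3 ⇒ F = (5/16, 0)
4. K is the midpoint of YA ⇒ K = (1/2, 1)
5. R is the centroid of triangle NFZ ⇒ R = (5/48, 1/3)
through K parallel to RD: direction (19/48, -1/3); meets DZ at B = (27/16, 0)
B = D + t·(Z−D) with t = -19/8

t = -19/8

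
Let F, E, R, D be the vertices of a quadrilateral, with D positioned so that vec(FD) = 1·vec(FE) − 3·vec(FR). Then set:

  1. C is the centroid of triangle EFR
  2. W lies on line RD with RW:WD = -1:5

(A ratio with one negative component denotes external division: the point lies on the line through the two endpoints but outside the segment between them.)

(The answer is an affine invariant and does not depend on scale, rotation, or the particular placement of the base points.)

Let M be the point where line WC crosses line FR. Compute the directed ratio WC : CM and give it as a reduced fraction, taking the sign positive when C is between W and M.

WC:CM = -7/4

Assign F = (0, 0), E = (1, 0), R = (0, 1), D = (1, -3) — the answer is frame-independent, so this choice is without loss of generality.
1. C is the centroid of triangle EFR ⇒ C = (1/3, 1/3)
2. W lies on line RD with RW:WD = -1:5 ⇒ W = (-1/4, 2)
line WC meets FR at M = (0, 9/7)
C = W + t·(M−W) with t = 7/3, so WC:CM = 7/3:-4/3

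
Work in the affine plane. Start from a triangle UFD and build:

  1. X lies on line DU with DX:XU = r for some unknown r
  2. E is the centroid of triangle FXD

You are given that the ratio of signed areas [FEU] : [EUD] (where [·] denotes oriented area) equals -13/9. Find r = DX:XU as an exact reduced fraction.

r = 5/4

Set U = (0, 0), F = (1, 0), D = (0, 1); any affine frame gives the same invariant.
1. With DX:XU = r, write λ = r/(r+1) so X = D + λ·(U−D); X is affine-linear in λ
2. E is the centroid of triangle FXD ⇒ E is an affine combination of earlier points and hence also affine-linear in λ
Every point depending on X is an affine combination of X and λ-independent points, so each such coordinate is linear in λ; the λ² term in each signed area is a multiple of (U−D)×(U−D) = 0, so 2·[FEU] and 2·[EUD] are each linear in λ. Evaluating at λ=0 and λ=1:
  2·[FEU] = -1/3·λ + 2/3,   2·[EUD] = -1/3
So [FEU]:[EUD] = (-1/3·λ + 2/3) / (-1/3). Setting this equal to -13/9:
  -1/3·λ + 2/3 = -13/9·(-1/3)  ⇒  λ = 5/9
Then r = λ/(1−λ) = (5/9)/(4/9) = 5/4. Check: with r = 5/4, X = (0, 4/9) and [FEU]:[EUD] = -13/9 as required.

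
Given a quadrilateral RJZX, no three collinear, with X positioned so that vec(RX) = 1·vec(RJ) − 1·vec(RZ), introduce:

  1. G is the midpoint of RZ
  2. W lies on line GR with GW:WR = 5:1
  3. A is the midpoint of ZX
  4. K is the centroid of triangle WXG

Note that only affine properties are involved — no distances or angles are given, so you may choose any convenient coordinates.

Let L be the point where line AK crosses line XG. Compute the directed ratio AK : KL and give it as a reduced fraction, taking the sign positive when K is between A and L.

AK:KL = -14/5

Work in coordinates with R = (0, 0), J = (1, 0), Z = (0, 1), X = (1, -1).
1. G is the midpoint of RZ ⇒ G = (0, 1/2)
2. W lies on line GR with GW:WR = 5:1 ⇒ W = (0, 1/12)
3. A is the midpoint of ZX ⇒ A = (1/2, 0)
4. K is the centroid of triangle WXG ⇒ K = (1/3, -5/36)
line AK meets XG at L = (11/28, -5/56)
K = A + t·(L−A) with t = 14/9, so AK:KL = 14/9:-5/9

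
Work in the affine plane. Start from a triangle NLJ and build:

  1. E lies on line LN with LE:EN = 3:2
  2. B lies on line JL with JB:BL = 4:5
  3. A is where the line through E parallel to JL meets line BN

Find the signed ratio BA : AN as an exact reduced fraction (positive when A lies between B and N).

Choose coordinates N = (0, 0), L = (1, 0), J = (0, 1).
1. E lies on line LN with LE:EN = 3:2 ⇒ E = (2/5, 0)
2. B lies on line JL with JB:BL = 4:5 ⇒ B = (4/9, 5/9)
3. A is where the line through E parallel to JL meets line BN ⇒ A = (8/45, 2/9)
A = B + t·(N−B) with t = 3/5, so BA:AN = t:(1−t) = 3/5:2/5

BA:AN = 3/2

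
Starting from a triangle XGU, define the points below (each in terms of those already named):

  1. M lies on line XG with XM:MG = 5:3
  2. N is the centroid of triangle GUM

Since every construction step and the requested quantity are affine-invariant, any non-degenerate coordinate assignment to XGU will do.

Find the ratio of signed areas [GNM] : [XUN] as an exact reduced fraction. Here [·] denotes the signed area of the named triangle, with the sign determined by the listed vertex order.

Assign X = (0, 0), G = (1, 0), U = (0, 1) — the answer is frame-independent, so this choice is without loss of generality.
1. M lies on line XG with XM:MG = 5:3 ⇒ M = (5/8, 0)
2. N is the centroid of triangle GUM ⇒ N = (13/24, 1/3)
2·[GNM] = 1/8, 2·[XUN] = -13/24
[GNM]:[XUN] = 1/8:-13/24 = -3/13

[GNM]:[XUN] = -3/13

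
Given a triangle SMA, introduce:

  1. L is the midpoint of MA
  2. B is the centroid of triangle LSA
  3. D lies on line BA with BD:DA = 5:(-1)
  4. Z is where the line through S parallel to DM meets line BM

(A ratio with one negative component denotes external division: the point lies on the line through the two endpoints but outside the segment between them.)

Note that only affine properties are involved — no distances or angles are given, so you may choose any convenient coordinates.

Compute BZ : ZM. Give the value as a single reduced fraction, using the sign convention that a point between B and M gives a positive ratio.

BZ:ZM = -17/27

Assign S = (0, 0), M = (1, 0), A = (0, 1) — the answer is frame-independent, so this choice is without loss of generality.
1. L is the midpoint of MA ⇒ L = (1/2, 1/2)
2. B is the centroid of triangle LSA ⇒ B = (1/6, 1/2)
3. D lies on line BA with BD:DA = 5:(-1) ⇒ D = (-1/24, 9/8)
4. Z is where the line through S parallel to DM meets line BM ⇒ Z = (-5/4, 27/20)
Z = B + t·(M−B) with t = -17/10, so BZ:ZM = t:(1−t) = -17/10:27/10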